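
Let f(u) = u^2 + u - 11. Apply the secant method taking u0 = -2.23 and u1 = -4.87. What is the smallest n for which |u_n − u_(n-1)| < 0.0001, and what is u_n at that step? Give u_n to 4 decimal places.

n = 6, u_n = -3.8541

f(-2.23) = -8.257100, f(-4.87) = 7.846900
u2 = -4.870000 − 7.846900·(-2.640000)/(16.104000) = -3.583623;  |Δ| = 1.286377
f(-3.583623) = -1.741269
u3 = -3.583623 − (-1.741269)·(1.286377)/(-9.588169) = -3.817237;  |Δ| = 0.233614
f(-3.817237) = -0.245940
u4 = -3.817237 − (-0.245940)·(-0.233614)/(1.495329) = -3.855660;  |Δ| = 0.038423
f(-3.855660) = 0.010452
u5 = -3.855660 − 0.010452·(-0.038423)/(0.256393) = -3.854093;  |Δ| = 0.001566
f(-3.854093) = -0.000058
u6 = -3.854093 − (-0.000058)·(0.001566)/(-0.010510) = -3.854102;  |Δ| = 0.000009
|u6 − u5| = 0.000009 < 0.0001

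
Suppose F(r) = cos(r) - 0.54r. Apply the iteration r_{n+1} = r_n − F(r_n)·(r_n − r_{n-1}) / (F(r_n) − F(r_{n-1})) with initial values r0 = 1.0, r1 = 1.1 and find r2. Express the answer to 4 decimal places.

F(1.0) = 0.000302, F(1.1) = -0.140404
r2 = 1.100000 − (-0.140404)·(1.100000 − 1.000000) / (-0.140404 − 0.000302) = 1.100000 − (-0.014040)/(-0.140706) = 1.000215

1.0002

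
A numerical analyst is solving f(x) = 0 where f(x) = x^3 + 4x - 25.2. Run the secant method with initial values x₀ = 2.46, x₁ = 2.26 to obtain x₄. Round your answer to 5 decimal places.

f(2.46) = -0.4730640, f(2.26) = -4.6168240
x₂ = 2.2600000 − (-4.6168240)·(2.2600000 − 2.4600000) / (-4.6168240 − (-0.4730640)) = 2.2600000 − (0.9233648)/(-4.1437600) = 2.4828326
f(2.4828326) = 0.0366469
x₃ = 2.4828326 − 0.0366469·(2.4828326 − 2.2600000) / (0.0366469 − (-4.6168240)) = 2.4828326 − (0.0081661)/(4.6534709) = 2.4810778
f(2.4810778) = -0.0028026
x₄ = 2.4810778 − (-0.0028026)·(2.4810778 − 2.4828326) / (-0.0028026 − 0.0366469) = 2.4810778 − (0.0000049)/(-0.0394495) = 2.4812024

2.48120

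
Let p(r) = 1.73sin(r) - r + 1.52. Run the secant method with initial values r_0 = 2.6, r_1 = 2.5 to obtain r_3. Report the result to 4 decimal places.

2.5231

p(2.6) = -0.188183, p(2.5) = 0.055357
r_2 = 2.500000 − 0.055357·(2.500000 − 2.600000) / (0.055357 − (-0.188183)) = 2.500000 − (-0.005536)/(0.243539) = 2.522730
p(2.522730) = 0.000858
r_3 = 2.522730 − 0.000858·(2.522730 − 2.500000) / (0.000858 − 0.055357) = 2.522730 − (0.000020)/(-0.054498) = 2.523088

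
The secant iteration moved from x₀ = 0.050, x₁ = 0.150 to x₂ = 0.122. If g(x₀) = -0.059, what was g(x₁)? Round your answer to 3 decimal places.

The secant line through (0.050, -0.059) and (0.150, g(x₁)) crosses zero at x₂ = 0.122.
So (0.050, -0.059), (0.150, g(x₁)), (0.122, 0) are collinear:
g(x₁) = -0.059 · (0.150 − 0.122) / (0.050 − 0.122) = -0.059 · (0.02800)/(-0.07200) = 0.02294

0.023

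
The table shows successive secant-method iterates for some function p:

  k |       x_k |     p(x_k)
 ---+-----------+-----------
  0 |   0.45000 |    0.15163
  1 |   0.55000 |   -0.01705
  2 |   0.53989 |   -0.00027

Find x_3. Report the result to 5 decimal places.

0.53973

x_3 = 0.53989 − (-0.00027)·(0.53989 − 0.55000) / (-0.00027 − (-0.01705))
   = 0.53989 − (0.0000027)/(0.0167800) = 0.5397273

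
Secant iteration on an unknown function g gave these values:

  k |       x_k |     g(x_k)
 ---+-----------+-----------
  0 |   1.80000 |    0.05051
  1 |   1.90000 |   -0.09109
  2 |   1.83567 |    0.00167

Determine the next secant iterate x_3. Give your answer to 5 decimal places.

1.83683

x_3 = 1.83567 − 0.00167·(1.83567 − 1.90000) / (0.00167 − (-0.09109))
   = 1.83567 − (-0.0001074)/(0.0927600) = 1.8368282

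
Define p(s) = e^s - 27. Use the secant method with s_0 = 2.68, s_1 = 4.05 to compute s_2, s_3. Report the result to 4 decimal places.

3.0773, 3.2217

p(2.68) = -12.414907, p(4.05) = 30.397457
s_2 = 4.050000 − 30.397457·(4.050000 − 2.680000) / (30.397457 − (-12.414907)) = 4.050000 − (41.644516)/(42.812364) = 3.077278
p(3.077278) = -5.300737
s_3 = 3.077278 − (-5.300737)·(3.077278 − 4.050000) / (-5.300737 − 30.397457) = 3.077278 − (5.156142)/(-35.698194) = 3.221715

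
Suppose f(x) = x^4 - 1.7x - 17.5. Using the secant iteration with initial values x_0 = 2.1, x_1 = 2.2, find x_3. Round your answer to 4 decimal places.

2.1443

f(2.1) = -1.621900, f(2.2) = 2.185600
x_2 = 2.200000 − 2.185600·(2.200000 − 2.100000) / (2.185600 − (-1.621900)) = 2.200000 − (0.218560)/(3.807500) = 2.142598
f(2.142598) = -0.067668
x_3 = 2.142598 − (-0.067668)·(2.142598 − 2.200000) / (-0.067668 − 2.185600) = 2.142598 − (0.003884)/(-2.253268) = 2.144321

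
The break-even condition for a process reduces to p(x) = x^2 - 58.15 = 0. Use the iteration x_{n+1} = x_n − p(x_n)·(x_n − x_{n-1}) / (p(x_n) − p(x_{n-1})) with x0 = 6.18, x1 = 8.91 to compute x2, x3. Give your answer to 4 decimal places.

7.5026, 7.6160

p(6.18) = -19.957600, p(8.91) = 21.238100
x2 = 8.910000 − 21.238100·(8.910000 − 6.180000) / (21.238100 − (-19.957600)) = 8.910000 − (57.980013)/(41.195700) = 7.502571
p(7.502571) = -1.861425
x3 = 7.502571 − (-1.861425)·(7.502571 − 8.910000) / (-1.861425 − 21.238100) = 7.502571 − (2.619823)/(-23.099525) = 7.615986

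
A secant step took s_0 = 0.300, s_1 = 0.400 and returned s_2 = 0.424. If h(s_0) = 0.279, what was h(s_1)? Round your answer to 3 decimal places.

The secant line through (0.300, 0.279) and (0.400, h(s_1)) crosses zero at s_2 = 0.424.
So (0.300, 0.279), (0.400, h(s_1)), (0.424, 0) are collinear:
h(s_1) = 0.279 · (0.400 − 0.424) / (0.300 − 0.424) = 0.279 · (-0.02400)/(-0.12400) = 0.05400

0.054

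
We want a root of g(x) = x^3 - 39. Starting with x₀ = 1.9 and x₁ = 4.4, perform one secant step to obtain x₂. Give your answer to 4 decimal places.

g(1.9) = -32.141000, g(4.4) = 46.184000
x₂ = 4.400000 − 46.184000·(4.400000 − 1.900000) / (46.184000 − (-32.141000)) = 4.400000 − (115.460000)/(78.325000) = 2.925886

2.9259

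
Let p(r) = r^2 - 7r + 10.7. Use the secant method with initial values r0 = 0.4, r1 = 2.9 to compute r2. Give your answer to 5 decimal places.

2.57838

p(0.4) = 8.0600000, p(2.9) = -1.1900000
r2 = 2.9000000 − (-1.1900000)·(2.9000000 − 0.4000000) / (-1.1900000 − 8.0600000) = 2.9000000 − (-2.9750000)/(-9.2500000) = 2.5783784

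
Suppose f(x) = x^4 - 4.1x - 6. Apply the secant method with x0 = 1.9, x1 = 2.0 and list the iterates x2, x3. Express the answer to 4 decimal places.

1.9296, 1.9314

f(1.9) = -0.757900, f(2.0) = 1.800000
x2 = 2.000000 − 1.800000·(2.000000 − 1.900000) / (1.800000 − (-0.757900)) = 2.000000 − (0.180000)/(2.557900) = 1.929630
f(1.929630) = -0.047245
x3 = 1.929630 − (-0.047245)·(1.929630 − 2.000000) / (-0.047245 − 1.800000) = 1.929630 − (0.003325)/(-1.847245) = 1.931430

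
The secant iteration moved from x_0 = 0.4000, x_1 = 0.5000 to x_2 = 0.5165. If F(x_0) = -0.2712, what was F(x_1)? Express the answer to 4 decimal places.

-0.0384

The secant line through (0.4000, -0.2712) and (0.5000, F(x_1)) crosses zero at x_2 = 0.5165.
So (0.4000, -0.2712), (0.5000, F(x_1)), (0.5165, 0) are collinear:
F(x_1) = -0.2712 · (0.5000 − 0.5165) / (0.4000 − 0.5165) = -0.2712 · (-0.016500)/(-0.116500) = -0.038410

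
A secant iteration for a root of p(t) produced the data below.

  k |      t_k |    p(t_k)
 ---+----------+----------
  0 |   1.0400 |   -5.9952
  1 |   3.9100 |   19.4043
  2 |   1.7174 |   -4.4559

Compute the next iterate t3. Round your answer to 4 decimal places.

t3 = 1.7174 − (-4.4559)·(1.7174 − 3.9100) / (-4.4559 − 19.4043)
   = 1.7174 − (9.770006)/(-23.860200) = 2.126869

2.1269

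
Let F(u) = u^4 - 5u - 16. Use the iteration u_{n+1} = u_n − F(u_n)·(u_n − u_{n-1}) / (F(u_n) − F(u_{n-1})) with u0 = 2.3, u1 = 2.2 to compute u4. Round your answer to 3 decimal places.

F(2.3) = 0.48410, F(2.2) = -3.57440
u2 = 2.20000 − (-3.57440)·(2.20000 − 2.30000) / (-3.57440 − 0.48410) = 2.20000 − (0.35744)/(-4.05850) = 2.28807
F(2.28807) = -0.03227
u3 = 2.28807 − (-0.03227)·(2.28807 − 2.20000) / (-0.03227 − (-3.57440)) = 2.28807 − (-0.00284)/(3.54213) = 2.28887
F(2.28887) = 0.00218
u4 = 2.28887 − 0.00218·(2.28887 − 2.28807) / (0.00218 − (-0.03227)) = 2.28887 − (0.00000)/(0.03446) = 2.28882

2.289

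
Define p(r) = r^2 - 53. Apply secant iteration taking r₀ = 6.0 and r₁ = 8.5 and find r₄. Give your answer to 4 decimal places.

p(6.0) = -17.000000, p(8.5) = 19.250000
r₂ = 8.500000 − 19.250000·(8.500000 − 6.000000) / (19.250000 − (-17.000000)) = 8.500000 − (48.125000)/(36.250000) = 7.172414
p(7.172414) = -1.556480
r₃ = 7.172414 − (-1.556480)·(7.172414 − 8.500000) / (-1.556480 − 19.250000) = 7.172414 − (2.066362)/(-20.806480) = 7.271727
p(7.271727) = -0.121984
r₄ = 7.271727 − (-0.121984)·(7.271727 − 7.172414) / (-0.121984 − (-1.556480)) = 7.271727 − (-0.012115)/(1.434496) = 7.280172

7.2802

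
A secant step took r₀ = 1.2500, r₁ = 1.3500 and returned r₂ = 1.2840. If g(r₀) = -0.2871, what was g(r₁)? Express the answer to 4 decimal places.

0.5573

The secant line through (1.2500, -0.2871) and (1.3500, g(r₁)) crosses zero at r₂ = 1.2840.
So (1.2500, -0.2871), (1.3500, g(r₁)), (1.2840, 0) are collinear:
g(r₁) = -0.2871 · (1.3500 − 1.2840) / (1.2500 − 1.2840) = -0.2871 · (0.066000)/(-0.034000) = 0.557312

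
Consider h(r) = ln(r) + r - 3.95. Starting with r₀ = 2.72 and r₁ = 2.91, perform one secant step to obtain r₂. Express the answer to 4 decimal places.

h(2.72) = -0.229368, h(2.91) = 0.028153
r₂ = 2.910000 − 0.028153·(2.910000 − 2.720000) / (0.028153 − (-0.229368)) = 2.910000 − (0.005349)/(0.257521) = 2.889229

2.8892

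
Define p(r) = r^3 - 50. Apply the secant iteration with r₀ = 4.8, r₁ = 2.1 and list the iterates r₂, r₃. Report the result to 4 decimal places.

p(4.8) = 60.592000, p(2.1) = -40.739000
r₂ = 2.100000 − (-40.739000)·(2.100000 − 4.800000) / (-40.739000 − 60.592000) = 2.100000 − (109.995300)/(-101.331000) = 3.185505
p(3.185505) = -17.675275
r₃ = 3.185505 − (-17.675275)·(3.185505 − 2.100000) / (-17.675275 − (-40.739000)) = 3.185505 − (-19.186598)/(23.063725) = 4.017400

3.1855, 4.0174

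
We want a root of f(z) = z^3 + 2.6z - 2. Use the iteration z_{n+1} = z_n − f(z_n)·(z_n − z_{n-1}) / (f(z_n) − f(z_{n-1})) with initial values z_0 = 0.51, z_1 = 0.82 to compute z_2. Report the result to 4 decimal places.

0.6470

f(0.51) = -0.541349, f(0.82) = 0.683368
z_2 = 0.820000 − 0.683368·(0.820000 − 0.510000) / (0.683368 − (-0.541349)) = 0.820000 − (0.211844)/(1.224717) = 0.647026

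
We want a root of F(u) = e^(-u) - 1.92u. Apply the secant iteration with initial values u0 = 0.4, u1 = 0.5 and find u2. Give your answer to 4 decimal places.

0.3618

F(0.4) = -0.097680, F(0.5) = -0.353469
u2 = 0.500000 − (-0.353469)·(0.500000 − 0.400000) / (-0.353469 − (-0.097680)) = 0.500000 − (-0.035347)/(-0.255789) = 0.361812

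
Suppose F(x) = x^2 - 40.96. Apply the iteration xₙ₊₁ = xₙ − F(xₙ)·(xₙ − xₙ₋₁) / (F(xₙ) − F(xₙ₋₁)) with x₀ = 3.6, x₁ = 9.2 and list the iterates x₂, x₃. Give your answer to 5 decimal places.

5.78750, 6.28557

F(3.6) = -28.0000000, F(9.2) = 43.6800000
x₂ = 9.2000000 − 43.6800000·(9.2000000 − 3.6000000) / (43.6800000 − (-28.0000000)) = 9.2000000 − (244.6080000)/(71.6800000) = 5.7875000
F(5.7875000) = -7.4648438
x₃ = 5.7875000 − (-7.4648438)·(5.7875000 − 9.2000000) / (-7.4648438 − 43.6800000) = 5.7875000 − (25.4737793)/(-51.1448437) = 6.2855713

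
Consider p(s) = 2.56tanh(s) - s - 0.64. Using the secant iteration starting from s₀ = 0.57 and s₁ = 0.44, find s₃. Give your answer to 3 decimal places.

p(0.57) = 0.10932, p(0.44) = -0.02107
s₂ = 0.44000 − (-0.02107)·(0.44000 − 0.57000) / (-0.02107 − 0.10932) = 0.44000 − (0.00274)/(-0.13039) = 0.46101
p(0.46101) = 0.00211
s₃ = 0.46101 − 0.00211·(0.46101 − 0.44000) / (0.00211 − (-0.02107)) = 0.46101 − (0.00004)/(0.02318) = 0.45910

0.459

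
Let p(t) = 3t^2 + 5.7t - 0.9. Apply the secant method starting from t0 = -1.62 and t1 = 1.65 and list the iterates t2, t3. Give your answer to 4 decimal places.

-1.2295, -0.7450

p(-1.62) = -2.260800, p(1.65) = 16.672500
t2 = 1.650000 − 16.672500·(1.650000 − (-1.620000)) / (16.672500 − (-2.260800)) = 1.650000 − (54.519075)/(18.933300) = -1.229534
p(-1.229534) = -3.373083
t3 = -1.229534 − (-3.373083)·(-1.229534 − 1.650000) / (-3.373083 − 16.672500) = -1.229534 − (9.712905)/(-20.045583) = -0.744993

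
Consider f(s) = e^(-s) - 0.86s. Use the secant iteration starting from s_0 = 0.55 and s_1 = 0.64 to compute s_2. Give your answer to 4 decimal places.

0.6236

f(0.55) = 0.103950, f(0.64) = -0.023108
s_2 = 0.640000 − (-0.023108)·(0.640000 − 0.550000) / (-0.023108 − 0.103950) = 0.640000 − (-0.002080)/(-0.127057) = 0.623632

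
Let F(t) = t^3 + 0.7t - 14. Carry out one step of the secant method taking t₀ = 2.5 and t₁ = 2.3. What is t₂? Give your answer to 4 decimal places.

2.3124

F(2.5) = 3.375000, F(2.3) = -0.223000
t₂ = 2.300000 − (-0.223000)·(2.300000 − 2.500000) / (-0.223000 − 3.375000) = 2.300000 − (0.044600)/(-3.598000) = 2.312396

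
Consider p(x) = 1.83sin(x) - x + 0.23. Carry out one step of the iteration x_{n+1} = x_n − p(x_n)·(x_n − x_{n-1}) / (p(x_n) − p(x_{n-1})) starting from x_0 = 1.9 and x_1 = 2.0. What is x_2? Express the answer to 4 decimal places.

p(1.9) = 0.061729, p(2.0) = -0.105986
x_2 = 2.000000 − (-0.105986)·(2.000000 − 1.900000) / (-0.105986 − 0.061729) = 2.000000 − (-0.010599)/(-0.167715) = 1.936806

1.9368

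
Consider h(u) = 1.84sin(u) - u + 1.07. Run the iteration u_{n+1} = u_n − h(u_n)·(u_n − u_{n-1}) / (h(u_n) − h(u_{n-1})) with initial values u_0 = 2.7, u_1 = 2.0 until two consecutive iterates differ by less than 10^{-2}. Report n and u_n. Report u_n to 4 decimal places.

n = 4, u_n = 2.3626

h(2.7) = -0.843621, h(2.0) = 0.743107
u_2 = 2.000000 − 0.743107·(-0.700000)/(1.586728) = 2.327829;  |Δ| = 0.327829
h(2.327829) = 0.079625
u_3 = 2.327829 − 0.079625·(0.327829)/(-0.663482) = 2.367172;  |Δ| = 0.039343
h(2.367172) = -0.010456
u_4 = 2.367172 − (-0.010456)·(0.039343)/(-0.090082) = 2.362605;  |Δ| = 0.004567
|u_4 − u_3| = 0.004567 < 10^{-2}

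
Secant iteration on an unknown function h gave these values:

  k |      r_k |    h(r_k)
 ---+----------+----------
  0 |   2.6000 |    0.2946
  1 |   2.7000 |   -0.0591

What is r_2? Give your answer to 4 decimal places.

r_2 = 2.7000 − (-0.0591)·(2.7000 − 2.6000) / (-0.0591 − 0.2946)
   = 2.7000 − (-0.005910)/(-0.353700) = 2.683291

2.6833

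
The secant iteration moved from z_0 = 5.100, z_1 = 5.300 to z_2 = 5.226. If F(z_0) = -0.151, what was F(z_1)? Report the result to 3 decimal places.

The secant line through (5.100, -0.151) and (5.300, F(z_1)) crosses zero at z_2 = 5.226.
So (5.100, -0.151), (5.300, F(z_1)), (5.226, 0) are collinear:
F(z_1) = -0.151 · (5.300 − 5.226) / (5.100 − 5.226) = -0.151 · (0.07400)/(-0.12600) = 0.08868

0.089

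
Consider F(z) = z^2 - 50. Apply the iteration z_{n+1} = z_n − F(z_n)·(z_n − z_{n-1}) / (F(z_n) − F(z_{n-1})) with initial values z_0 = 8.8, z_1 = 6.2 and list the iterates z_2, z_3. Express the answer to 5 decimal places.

6.97067, 7.07771

F(8.8) = 27.4400000, F(6.2) = -11.5600000
z_2 = 6.2000000 − (-11.5600000)·(6.2000000 − 8.8000000) / (-11.5600000 − 27.4400000) = 6.2000000 − (30.0560000)/(-39.0000000) = 6.9706667
F(6.9706667) = -1.4098062
z_3 = 6.9706667 − (-1.4098062)·(6.9706667 − 6.2000000) / (-1.4098062 − (-11.5600000)) = 6.9706667 − (-1.0864907)/(10.1501938) = 7.0777080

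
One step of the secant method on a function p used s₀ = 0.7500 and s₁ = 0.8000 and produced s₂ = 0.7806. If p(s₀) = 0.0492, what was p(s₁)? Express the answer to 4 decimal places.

-0.0312

The secant line through (0.7500, 0.0492) and (0.8000, p(s₁)) crosses zero at s₂ = 0.7806.
So (0.7500, 0.0492), (0.8000, p(s₁)), (0.7806, 0) are collinear:
p(s₁) = 0.0492 · (0.8000 − 0.7806) / (0.7500 − 0.7806) = 0.0492 · (0.019400)/(-0.030600) = -0.031192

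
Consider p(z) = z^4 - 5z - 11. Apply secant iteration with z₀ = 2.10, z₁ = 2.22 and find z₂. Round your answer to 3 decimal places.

p(2.10) = -2.05190, p(2.22) = 2.18913
z₂ = 2.22000 − 2.18913·(2.22000 − 2.10000) / (2.18913 − (-2.05190)) = 2.22000 − (0.26270)/(4.24103) = 2.15806

2.158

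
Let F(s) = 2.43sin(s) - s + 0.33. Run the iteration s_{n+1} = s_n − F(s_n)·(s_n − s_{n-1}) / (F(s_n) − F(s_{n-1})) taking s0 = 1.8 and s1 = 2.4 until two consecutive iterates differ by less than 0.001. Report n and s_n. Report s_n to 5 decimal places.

n = 5, s_n = 2.23836

F(1.8) = 0.8964497, F(2.4) = -0.4286245
s2 = 2.4000000 − (-0.4286245)·(0.6000000)/(-1.3250742) = 2.2059168;  |Δ| = 0.1940832
F(2.2059168) = 0.0802338
s3 = 2.2059168 − 0.0802338·(-0.1940832)/(0.5088583) = 2.2365187;  |Δ| = 0.0306019
F(2.2365187) = 0.0046055
s4 = 2.2365187 − 0.0046055·(0.0306019)/(-0.0756284) = 2.2383822;  |Δ| = 0.0018635
F(2.2383822) = -0.0000582
s5 = 2.2383822 − (-0.0000582)·(0.0018635)/(-0.0046637) = 2.2383589;  |Δ| = 0.0000233
|s5 − s4| = 0.0000233 < 0.001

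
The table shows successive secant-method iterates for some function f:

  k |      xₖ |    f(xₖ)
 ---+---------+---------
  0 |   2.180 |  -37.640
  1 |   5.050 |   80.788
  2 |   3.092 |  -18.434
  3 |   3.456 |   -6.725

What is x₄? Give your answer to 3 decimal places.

3.665

x₄ = 3.456 − (-6.725)·(3.456 − 3.092) / (-6.725 − (-18.434))
   = 3.456 − (-2.44790)/(11.70900) = 3.66506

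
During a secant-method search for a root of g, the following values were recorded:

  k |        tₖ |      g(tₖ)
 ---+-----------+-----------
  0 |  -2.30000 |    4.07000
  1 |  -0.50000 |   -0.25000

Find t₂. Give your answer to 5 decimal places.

t₂ = -0.50000 − (-0.25000)·(-0.50000 − (-2.30000)) / (-0.25000 − 4.07000)
   = -0.50000 − (-0.4500000)/(-4.3200000) = -0.6041667

-0.60417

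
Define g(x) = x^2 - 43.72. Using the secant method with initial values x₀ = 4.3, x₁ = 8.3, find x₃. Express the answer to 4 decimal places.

g(4.3) = -25.230000, g(8.3) = 25.170000
x₂ = 8.300000 − 25.170000·(8.300000 − 4.300000) / (25.170000 − (-25.230000)) = 8.300000 − (100.680000)/(50.400000) = 6.302381
g(6.302381) = -3.999994
x₃ = 6.302381 − (-3.999994)·(6.302381 − 8.300000) / (-3.999994 − 25.170000) = 6.302381 − (7.990465)/(-29.169994) = 6.576308

6.5763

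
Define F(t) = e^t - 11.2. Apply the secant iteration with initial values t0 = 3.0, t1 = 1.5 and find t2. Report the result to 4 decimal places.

F(3.0) = 8.885537, F(1.5) = -6.718311
t2 = 1.500000 − (-6.718311)·(1.500000 − 3.000000) / (-6.718311 − 8.885537) = 1.500000 − (10.077466)/(-15.603848) = 2.145832

2.1458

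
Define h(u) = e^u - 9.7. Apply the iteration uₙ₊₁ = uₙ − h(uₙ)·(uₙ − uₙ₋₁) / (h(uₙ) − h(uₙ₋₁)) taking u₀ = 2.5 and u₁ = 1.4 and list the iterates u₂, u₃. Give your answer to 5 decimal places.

h(2.5) = 2.4824940, h(1.4) = -5.6448000
u₂ = 1.4000000 − (-5.6448000)·(1.4000000 − 2.5000000) / (-5.6448000 − 2.4824940) = 1.4000000 − (6.2092800)/(-8.1272940) = 2.1640034
h(2.1640034) = -0.9940790
u₃ = 2.1640034 − (-0.9940790)·(2.1640034 − 1.4000000) / (-0.9940790 − (-5.6448000)) = 2.1640034 − (-0.7594797)/(4.6507211) = 2.3273070

2.16400, 2.32731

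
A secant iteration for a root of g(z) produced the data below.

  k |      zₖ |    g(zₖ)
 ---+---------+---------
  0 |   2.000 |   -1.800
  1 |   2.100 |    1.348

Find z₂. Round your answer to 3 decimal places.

2.057

z₂ = 2.100 − 1.348·(2.100 − 2.000) / (1.348 − (-1.800))
   = 2.100 − (0.13480)/(3.14800) = 2.05718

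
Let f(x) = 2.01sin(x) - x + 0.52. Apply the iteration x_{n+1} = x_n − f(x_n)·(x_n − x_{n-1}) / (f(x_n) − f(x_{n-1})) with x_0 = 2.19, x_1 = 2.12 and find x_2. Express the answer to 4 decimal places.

2.1743

f(2.19) = -0.033175, f(2.12) = 0.114410
x_2 = 2.120000 − 0.114410·(2.120000 − 2.190000) / (0.114410 − (-0.033175)) = 2.120000 − (-0.008009)/(0.147585) = 2.174265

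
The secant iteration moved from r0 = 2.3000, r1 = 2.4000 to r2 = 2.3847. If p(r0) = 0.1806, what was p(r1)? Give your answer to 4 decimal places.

-0.0326

The secant line through (2.3000, 0.1806) and (2.4000, p(r1)) crosses zero at r2 = 2.3847.
So (2.3000, 0.1806), (2.4000, p(r1)), (2.3847, 0) are collinear:
p(r1) = 0.1806 · (2.4000 − 2.3847) / (2.3000 − 2.3847) = 0.1806 · (0.015300)/(-0.084700) = -0.032623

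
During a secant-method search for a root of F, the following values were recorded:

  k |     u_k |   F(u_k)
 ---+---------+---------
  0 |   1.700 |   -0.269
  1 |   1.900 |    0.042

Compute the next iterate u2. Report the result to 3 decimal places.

1.873

u2 = 1.900 − 0.042·(1.900 − 1.700) / (0.042 − (-0.269))
   = 1.900 − (0.00840)/(0.31100) = 1.87299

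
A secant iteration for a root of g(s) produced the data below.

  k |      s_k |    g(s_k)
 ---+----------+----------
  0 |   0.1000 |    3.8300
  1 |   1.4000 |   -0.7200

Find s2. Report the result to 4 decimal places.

s2 = 1.4000 − (-0.7200)·(1.4000 − 0.1000) / (-0.7200 − 3.8300)
   = 1.4000 − (-0.936000)/(-4.550000) = 1.194286

1.1943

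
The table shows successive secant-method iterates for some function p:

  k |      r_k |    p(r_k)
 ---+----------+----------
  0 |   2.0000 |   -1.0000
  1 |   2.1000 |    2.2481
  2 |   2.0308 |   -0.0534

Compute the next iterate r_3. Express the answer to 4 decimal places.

r_3 = 2.0308 − (-0.0534)·(2.0308 − 2.1000) / (-0.0534 − 2.2481)
   = 2.0308 − (0.003695)/(-2.301500) = 2.032406

2.0324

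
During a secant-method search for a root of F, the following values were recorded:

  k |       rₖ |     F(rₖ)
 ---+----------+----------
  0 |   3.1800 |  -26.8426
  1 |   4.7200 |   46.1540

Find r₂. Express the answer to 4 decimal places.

r₂ = 4.7200 − 46.1540·(4.7200 − 3.1800) / (46.1540 − (-26.8426))
   = 4.7200 − (71.077160)/(72.996600) = 3.746295

3.7463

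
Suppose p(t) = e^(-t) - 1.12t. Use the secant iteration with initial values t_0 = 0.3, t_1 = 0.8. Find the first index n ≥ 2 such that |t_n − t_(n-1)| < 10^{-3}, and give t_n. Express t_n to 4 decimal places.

p(0.3) = 0.404818, p(0.8) = -0.446671
t_2 = 0.800000 − (-0.446671)·(0.500000)/(-0.851489) = 0.537712;  |Δ| = 0.262288
p(0.537712) = -0.018154
t_3 = 0.537712 − (-0.018154)·(-0.262288)/(0.428517) = 0.526600;  |Δ| = 0.011112
p(0.526600) = 0.000818
t_4 = 0.526600 − 0.000818·(-0.011112)/(0.018972) = 0.527079;  |Δ| = 0.000479
|t_4 − t_3| = 0.000479 < 10^{-3}

n = 4, t_n = 0.5271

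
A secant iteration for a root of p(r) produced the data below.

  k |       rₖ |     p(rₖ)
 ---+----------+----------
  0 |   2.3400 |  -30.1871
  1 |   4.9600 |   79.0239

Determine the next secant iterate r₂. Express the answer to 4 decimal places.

r₂ = 4.9600 − 79.0239·(4.9600 − 2.3400) / (79.0239 − (-30.1871))
   = 4.9600 − (207.042618)/(109.211000) = 3.064196

3.0642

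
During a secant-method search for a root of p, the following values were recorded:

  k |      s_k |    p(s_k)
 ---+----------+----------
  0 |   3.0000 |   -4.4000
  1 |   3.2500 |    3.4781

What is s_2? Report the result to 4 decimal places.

s_2 = 3.2500 − 3.4781·(3.2500 − 3.0000) / (3.4781 − (-4.4000))
   = 3.2500 − (0.869525)/(7.878100) = 3.139628

3.1396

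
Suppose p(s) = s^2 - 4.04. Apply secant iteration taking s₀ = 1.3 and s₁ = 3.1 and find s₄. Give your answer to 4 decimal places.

p(1.3) = -2.350000, p(3.1) = 5.570000
s₂ = 3.100000 − 5.570000·(3.100000 − 1.300000) / (5.570000 − (-2.350000)) = 3.100000 − (10.026000)/(7.920000) = 1.834091
p(1.834091) = -0.676111
s₃ = 1.834091 − (-0.676111)·(1.834091 − 3.100000) / (-0.676111 − 5.570000) = 1.834091 − (0.855894)/(-6.246111) = 1.971119
p(1.971119) = -0.154689
s₄ = 1.971119 − (-0.154689)·(1.971119 − 1.834091) / (-0.154689 − (-0.676111)) = 1.971119 − (-0.021197)/(0.521422) = 2.011771

2.0118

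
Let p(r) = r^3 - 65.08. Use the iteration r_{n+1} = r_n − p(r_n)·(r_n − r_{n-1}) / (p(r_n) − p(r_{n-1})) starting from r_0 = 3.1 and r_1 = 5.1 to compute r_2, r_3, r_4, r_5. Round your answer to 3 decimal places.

3.786, 3.967, 4.026, 4.022

p(3.1) = -35.28900, p(5.1) = 67.57100
r_2 = 5.10000 − 67.57100·(5.10000 − 3.10000) / (67.57100 − (-35.28900)) = 5.10000 − (135.14200)/(102.86000) = 3.78616
p(3.78616) = -10.80554
r_3 = 3.78616 − (-10.80554)·(3.78616 − 5.10000) / (-10.80554 − 67.57100) = 3.78616 − (14.19680)/(-78.37654) = 3.96729
p(3.96729) = -2.63719
r_4 = 3.96729 − (-2.63719)·(3.96729 − 3.78616) / (-2.63719 − (-10.80554)) = 3.96729 − (-0.47769)/(8.16835) = 4.02577
p(4.02577) = 0.16506
r_5 = 4.02577 − 0.16506·(4.02577 − 3.96729) / (0.16506 − (-2.63719)) = 4.02577 − (0.00965)/(2.80225) = 4.02233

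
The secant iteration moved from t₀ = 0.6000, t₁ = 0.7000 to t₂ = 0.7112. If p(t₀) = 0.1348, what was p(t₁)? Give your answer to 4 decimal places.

0.0136

The secant line through (0.6000, 0.1348) and (0.7000, p(t₁)) crosses zero at t₂ = 0.7112.
So (0.6000, 0.1348), (0.7000, p(t₁)), (0.7112, 0) are collinear:
p(t₁) = 0.1348 · (0.7000 − 0.7112) / (0.6000 − 0.7112) = 0.1348 · (-0.011200)/(-0.111200) = 0.013577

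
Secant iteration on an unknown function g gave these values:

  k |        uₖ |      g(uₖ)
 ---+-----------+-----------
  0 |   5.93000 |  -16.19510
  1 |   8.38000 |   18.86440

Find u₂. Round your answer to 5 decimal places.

u₂ = 8.38000 − 18.86440·(8.38000 − 5.93000) / (18.86440 − (-16.19510))
   = 8.38000 − (46.2177800)/(35.0595000) = 7.0617331

7.06173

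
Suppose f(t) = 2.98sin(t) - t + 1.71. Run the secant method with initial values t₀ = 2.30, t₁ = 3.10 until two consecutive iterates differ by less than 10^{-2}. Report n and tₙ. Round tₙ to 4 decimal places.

n = 4, tₙ = 2.7758

f(2.30) = 1.632202, f(3.10) = -1.266090
t₂ = 3.100000 − (-1.266090)·(0.800000)/(-2.898291) = 2.750528;  |Δ| = 0.349472
f(2.750528) = 0.095367
t₃ = 2.750528 − 0.095367·(-0.349472)/(1.361457) = 2.775008;  |Δ| = 0.024480
f(2.775008) = 0.003112
t₄ = 2.775008 − 0.003112·(0.024480)/(-0.092256) = 2.775833;  |Δ| = 0.000826
|t₄ − t₃| = 0.000826 < 10^{-2}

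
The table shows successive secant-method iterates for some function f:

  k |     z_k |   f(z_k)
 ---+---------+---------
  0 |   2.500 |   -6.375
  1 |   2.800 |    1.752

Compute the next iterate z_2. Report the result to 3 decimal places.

z_2 = 2.800 − 1.752·(2.800 − 2.500) / (1.752 − (-6.375))
   = 2.800 − (0.52560)/(8.12700) = 2.73533

2.735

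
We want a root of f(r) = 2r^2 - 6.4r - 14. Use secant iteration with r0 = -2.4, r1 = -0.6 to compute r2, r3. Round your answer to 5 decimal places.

f(-2.4) = 12.8800000, f(-0.6) = -9.4400000
r2 = -0.6000000 − (-9.4400000)·(-0.6000000 − (-2.4000000)) / (-9.4400000 − 12.8800000) = -0.6000000 − (-16.9920000)/(-22.3200000) = -1.3612903
f(-1.3612903) = -1.5815193
r3 = -1.3612903 − (-1.5815193)·(-1.3612903 − (-0.6000000)) / (-1.5815193 − (-9.4400000)) = -1.3612903 − (1.2039953)/(7.8584807) = -1.5145000

-1.36129, -1.51450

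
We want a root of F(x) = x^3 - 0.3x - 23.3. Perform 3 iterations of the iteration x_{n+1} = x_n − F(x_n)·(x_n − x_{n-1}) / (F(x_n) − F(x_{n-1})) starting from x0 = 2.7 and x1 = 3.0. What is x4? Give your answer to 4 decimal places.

F(2.7) = -4.427000, F(3.0) = 2.800000
x2 = 3.000000 − 2.800000·(3.000000 − 2.700000) / (2.800000 − (-4.427000)) = 3.000000 − (0.840000)/(7.227000) = 2.883769
F(2.883769) = -0.183346
x3 = 2.883769 − (-0.183346)·(2.883769 − 3.000000) / (-0.183346 − 2.800000) = 2.883769 − (0.021310)/(-2.983346) = 2.890912
F(2.890912) = -0.006837
x4 = 2.890912 − (-0.006837)·(2.890912 − 2.883769) / (-0.006837 − (-0.183346)) = 2.890912 − (-0.000049)/(0.176509) = 2.891189

2.8912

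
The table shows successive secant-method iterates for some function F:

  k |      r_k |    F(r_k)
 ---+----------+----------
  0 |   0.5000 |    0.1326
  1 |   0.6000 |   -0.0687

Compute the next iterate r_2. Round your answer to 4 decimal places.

r_2 = 0.6000 − (-0.0687)·(0.6000 − 0.5000) / (-0.0687 − 0.1326)
   = 0.6000 − (-0.006870)/(-0.201300) = 0.565872

0.5659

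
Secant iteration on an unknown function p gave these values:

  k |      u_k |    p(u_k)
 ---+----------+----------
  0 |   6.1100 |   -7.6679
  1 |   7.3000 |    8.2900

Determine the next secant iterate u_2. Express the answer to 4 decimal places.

6.6818

u_2 = 7.3000 − 8.2900·(7.3000 − 6.1100) / (8.2900 − (-7.6679))
   = 7.3000 − (9.865100)/(15.957900) = 6.681805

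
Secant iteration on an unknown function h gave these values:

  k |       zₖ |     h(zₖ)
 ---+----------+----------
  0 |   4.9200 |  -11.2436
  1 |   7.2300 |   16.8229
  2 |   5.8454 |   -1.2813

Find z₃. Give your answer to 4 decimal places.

5.9434

z₃ = 5.8454 − (-1.2813)·(5.8454 − 7.2300) / (-1.2813 − 16.8229)
   = 5.8454 − (1.774088)/(-18.104200) = 5.943393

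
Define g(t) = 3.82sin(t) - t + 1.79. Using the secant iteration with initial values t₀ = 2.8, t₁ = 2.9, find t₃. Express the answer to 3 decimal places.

2.858

g(2.8) = 0.26965, g(2.9) = -0.19607
t₂ = 2.90000 − (-0.19607)·(2.90000 − 2.80000) / (-0.19607 − 0.26965) = 2.90000 − (-0.01961)/(-0.46572) = 2.85790
g(2.85790) = 0.00133
t₃ = 2.85790 − 0.00133·(2.85790 − 2.90000) / (0.00133 − (-0.19607)) = 2.85790 − (-0.00006)/(0.19739) = 2.85818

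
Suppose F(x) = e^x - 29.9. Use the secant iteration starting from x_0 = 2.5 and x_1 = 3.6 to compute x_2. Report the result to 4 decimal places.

3.2982

F(2.5) = -17.717506, F(3.6) = 6.698234
x_2 = 3.600000 − 6.698234·(3.600000 − 2.500000) / (6.698234 − (-17.717506)) = 3.600000 − (7.368058)/(24.415740) = 3.298225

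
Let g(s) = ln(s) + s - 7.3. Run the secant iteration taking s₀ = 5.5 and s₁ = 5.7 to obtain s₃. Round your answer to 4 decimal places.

g(5.5) = -0.095252, g(5.7) = 0.140466
s₂ = 5.700000 − 0.140466·(5.700000 − 5.500000) / (0.140466 − (-0.095252)) = 5.700000 − (0.028093)/(0.235718) = 5.580818
g(5.580818) = 0.000154
s₃ = 5.580818 − 0.000154·(5.580818 − 5.700000) / (0.000154 − 0.140466) = 5.580818 − (-0.000018)/(-0.140312) = 5.580688

5.5807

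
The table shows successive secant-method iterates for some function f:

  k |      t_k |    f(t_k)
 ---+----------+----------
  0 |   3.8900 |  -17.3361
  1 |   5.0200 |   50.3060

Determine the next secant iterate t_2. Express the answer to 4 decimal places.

4.1796

t_2 = 5.0200 − 50.3060·(5.0200 − 3.8900) / (50.3060 − (-17.3361))
   = 5.0200 − (56.845780)/(67.642100) = 4.179609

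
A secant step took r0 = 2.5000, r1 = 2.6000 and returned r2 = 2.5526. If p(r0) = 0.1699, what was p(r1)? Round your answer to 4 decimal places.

-0.1531

The secant line through (2.5000, 0.1699) and (2.6000, p(r1)) crosses zero at r2 = 2.5526.
So (2.5000, 0.1699), (2.6000, p(r1)), (2.5526, 0) are collinear:
p(r1) = 0.1699 · (2.6000 − 2.5526) / (2.5000 − 2.5526) = 0.1699 · (0.047400)/(-0.052600) = -0.153104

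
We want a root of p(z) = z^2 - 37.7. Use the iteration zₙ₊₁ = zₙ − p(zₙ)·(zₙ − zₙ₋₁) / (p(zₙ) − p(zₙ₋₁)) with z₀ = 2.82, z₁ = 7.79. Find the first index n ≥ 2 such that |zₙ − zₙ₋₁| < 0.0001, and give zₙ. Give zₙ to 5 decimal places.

n = 6, zₙ = 6.14003

p(2.82) = -29.7476000, p(7.79) = 22.9841000
z₂ = 7.7900000 − 22.9841000·(4.9700000)/(52.7317000) = 5.6237323;  |Δ| = 2.1662677
p(5.6237323) = -6.0736347
z₃ = 5.6237323 − (-6.0736347)·(-2.1662677)/(-29.0577347) = 6.0765246;  |Δ| = 0.4527923
p(6.0765246) = -0.7758485
z₄ = 6.0765246 − (-0.7758485)·(0.4527923)/(5.2977862) = 6.1428350;  |Δ| = 0.0663104
p(6.1428350) = 0.0344219
z₅ = 6.1428350 − 0.0344219·(0.0663104)/(0.8102703) = 6.1400180;  |Δ| = 0.0028170
p(6.1400180) = -0.0001789
z₆ = 6.1400180 − (-0.0001789)·(-0.0028170)/(-0.0346008) = 6.1400326;  |Δ| = 0.0000146
|z₆ − z₅| = 0.0000146 < 0.0001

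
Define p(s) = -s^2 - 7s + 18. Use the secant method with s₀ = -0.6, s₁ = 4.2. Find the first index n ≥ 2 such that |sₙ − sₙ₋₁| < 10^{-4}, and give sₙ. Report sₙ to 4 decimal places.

n = 6, sₙ = 2.0000

p(-0.6) = 21.840000, p(4.2) = -29.040000
s₂ = 4.200000 − (-29.040000)·(4.800000)/(-50.880000) = 1.460377;  |Δ| = 2.739623
p(1.460377) = 5.644656
s₃ = 1.460377 − 5.644656·(-2.739623)/(34.684656) = 1.906230;  |Δ| = 0.445852
p(1.906230) = 1.022683
s₄ = 1.906230 − 1.022683·(0.445852)/(-4.621974) = 2.004881;  |Δ| = 0.098652
p(2.004881) = -0.053716
s₅ = 2.004881 − (-0.053716)·(0.098652)/(-1.076399) = 1.999958;  |Δ| = 0.004923
p(1.999958) = 0.000461
s₆ = 1.999958 − 0.000461·(-0.004923)/(0.054178) = 2.000000;  |Δ| = 0.000042
|s₆ − s₅| = 0.000042 < 10^{-4}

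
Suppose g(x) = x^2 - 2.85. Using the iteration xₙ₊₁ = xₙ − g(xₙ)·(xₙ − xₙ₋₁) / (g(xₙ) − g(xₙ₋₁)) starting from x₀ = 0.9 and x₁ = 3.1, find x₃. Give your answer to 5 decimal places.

g(0.9) = -2.0400000, g(3.1) = 6.7600000
x₂ = 3.1000000 − 6.7600000·(3.1000000 − 0.9000000) / (6.7600000 − (-2.0400000)) = 3.1000000 − (14.8720000)/(8.8000000) = 1.4100000
g(1.4100000) = -0.8619000
x₃ = 1.4100000 − (-0.8619000)·(1.4100000 − 3.1000000) / (-0.8619000 − 6.7600000) = 1.4100000 − (1.4566110)/(-7.6219000) = 1.6011086

1.60111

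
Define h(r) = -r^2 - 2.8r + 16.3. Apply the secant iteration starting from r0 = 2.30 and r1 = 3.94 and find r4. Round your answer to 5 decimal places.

h(2.30) = 4.5700000, h(3.94) = -10.2556000
r2 = 3.9400000 − (-10.2556000)·(3.9400000 − 2.3000000) / (-10.2556000 − 4.5700000) = 3.9400000 − (-16.8191840)/(-14.8256000) = 2.8055310
h(2.8055310) = 0.5735092
r3 = 2.8055310 − 0.5735092·(2.8055310 − 3.9400000) / (0.5735092 − (-10.2556000)) = 2.8055310 − (-0.6506285)/(10.8291092) = 2.8656124
h(2.8656124) = 0.0645508
r4 = 2.8656124 − 0.0645508·(2.8656124 − 2.8055310) / (0.0645508 − 0.5735092) = 2.8656124 − (0.0038783)/(-0.5089585) = 2.8732325

2.87323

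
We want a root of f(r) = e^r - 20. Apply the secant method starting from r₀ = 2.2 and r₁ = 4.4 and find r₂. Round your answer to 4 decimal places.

f(2.2) = -10.974987, f(4.4) = 61.450869
r₂ = 4.400000 − 61.450869·(4.400000 − 2.200000) / (61.450869 − (-10.974987)) = 4.400000 − (135.191911)/(72.425855) = 2.533375

2.5334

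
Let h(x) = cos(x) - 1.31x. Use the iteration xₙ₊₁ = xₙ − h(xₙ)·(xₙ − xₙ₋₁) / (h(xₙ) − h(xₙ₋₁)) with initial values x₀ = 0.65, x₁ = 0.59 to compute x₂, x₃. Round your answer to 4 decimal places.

0.6207, 0.6209

h(0.65) = -0.055416, h(0.59) = 0.058041
x₂ = 0.590000 − 0.058041·(0.590000 − 0.650000) / (0.058041 − (-0.055416)) = 0.590000 − (-0.003482)/(0.113457) = 0.620694
h(0.620694) = 0.000366
x₃ = 0.620694 − 0.000366·(0.620694 − 0.590000) / (0.000366 − 0.058041) = 0.620694 − (0.000011)/(-0.057675) = 0.620889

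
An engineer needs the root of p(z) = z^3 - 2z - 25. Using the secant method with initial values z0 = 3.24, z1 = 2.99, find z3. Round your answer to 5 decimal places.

3.15187

p(3.24) = 2.5322240, p(2.99) = -4.2491010
z2 = 2.9900000 − (-4.2491010)·(2.9900000 − 3.2400000) / (-4.2491010 − 2.5322240) = 2.9900000 − (1.0622752)/(-6.7813250) = 3.1466472
p(3.1466472) = -0.1371190
z3 = 3.1466472 − (-0.1371190)·(3.1466472 − 2.9900000) / (-0.1371190 − (-4.2491010)) = 3.1466472 − (-0.0214793)/(4.1119820) = 3.1518707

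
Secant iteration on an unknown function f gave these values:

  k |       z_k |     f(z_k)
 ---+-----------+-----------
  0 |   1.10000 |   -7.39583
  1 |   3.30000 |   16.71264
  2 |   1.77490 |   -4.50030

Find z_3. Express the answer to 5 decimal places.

z_3 = 1.77490 − (-4.50030)·(1.77490 − 3.30000) / (-4.50030 − 16.71264)
   = 1.77490 − (6.8634075)/(-21.2129400) = 2.0984482

2.09845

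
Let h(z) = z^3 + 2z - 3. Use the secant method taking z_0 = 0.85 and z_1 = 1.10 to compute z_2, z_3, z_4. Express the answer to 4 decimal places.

0.9909, 0.9995, 1.0000

h(0.85) = -0.685875, h(1.10) = 0.531000
z_2 = 1.100000 − 0.531000·(1.100000 − 0.850000) / (0.531000 − (-0.685875)) = 1.100000 − (0.132750)/(1.216875) = 0.990909
h(0.990909) = -0.045207
z_3 = 0.990909 − (-0.045207)·(0.990909 − 1.100000) / (-0.045207 − 0.531000) = 0.990909 − (0.004932)/(-0.576207) = 0.999468
h(0.999468) = -0.002659
z_4 = 0.999468 − (-0.002659)·(0.999468 − 0.990909) / (-0.002659 − (-0.045207)) = 0.999468 − (-0.000023)/(0.042548) = 1.000003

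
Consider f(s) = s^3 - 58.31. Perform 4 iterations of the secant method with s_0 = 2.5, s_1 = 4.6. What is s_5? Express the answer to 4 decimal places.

3.8777

f(2.5) = -42.685000, f(4.6) = 39.026000
s_2 = 4.600000 − 39.026000·(4.600000 − 2.500000) / (39.026000 − (-42.685000)) = 4.600000 − (81.954600)/(81.711000) = 3.597019
f(3.597019) = -11.769815
s_3 = 3.597019 − (-11.769815)·(3.597019 − 4.600000) / (-11.769815 − 39.026000) = 3.597019 − (11.804903)/(-50.795815) = 3.829418
f(3.829418) = -2.153726
s_4 = 3.829418 − (-2.153726)·(3.829418 − 3.597019) / (-2.153726 − (-11.769815)) = 3.829418 − (-0.500524)/(9.616089) = 3.881469
f(3.881469) = 0.167423
s_5 = 3.881469 − 0.167423·(3.881469 − 3.829418) / (0.167423 − (-2.153726)) = 3.881469 − (0.008714)/(2.321148) = 3.877714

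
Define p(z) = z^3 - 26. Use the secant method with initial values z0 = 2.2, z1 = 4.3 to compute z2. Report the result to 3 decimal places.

2.668

p(2.2) = -15.35200, p(4.3) = 53.50700
z2 = 4.30000 − 53.50700·(4.30000 − 2.20000) / (53.50700 − (-15.35200)) = 4.30000 − (112.36470)/(68.85900) = 2.66819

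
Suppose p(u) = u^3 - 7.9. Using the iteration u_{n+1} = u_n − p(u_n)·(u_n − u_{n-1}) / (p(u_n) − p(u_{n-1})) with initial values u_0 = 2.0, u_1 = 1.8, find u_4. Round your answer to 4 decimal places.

1.9916

p(2.0) = 0.100000, p(1.8) = -2.068000
u_2 = 1.800000 − (-2.068000)·(1.800000 − 2.000000) / (-2.068000 − 0.100000) = 1.800000 − (0.413600)/(-2.168000) = 1.990775
p(1.990775) = -0.010191
u_3 = 1.990775 − (-0.010191)·(1.990775 − 1.800000) / (-0.010191 − (-2.068000)) = 1.990775 − (-0.001944)/(2.057809) = 1.991720
p(1.991720) = 0.001047
u_4 = 1.991720 − 0.001047·(1.991720 − 1.990775) / (0.001047 − (-0.010191)) = 1.991720 − (0.000001)/(0.011239) = 1.991632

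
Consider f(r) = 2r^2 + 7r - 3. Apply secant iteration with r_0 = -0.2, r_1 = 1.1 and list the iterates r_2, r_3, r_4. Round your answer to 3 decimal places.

f(-0.2) = -4.32000, f(1.1) = 7.12000
r_2 = 1.10000 − 7.12000·(1.10000 − (-0.20000)) / (7.12000 − (-4.32000)) = 1.10000 − (9.25600)/(11.44000) = 0.29091
f(0.29091) = -0.79438
r_3 = 0.29091 − (-0.79438)·(0.29091 − 1.10000) / (-0.79438 − 7.12000) = 0.29091 − (0.64273)/(-7.91438) = 0.37212
f(0.37212) = -0.11822
r_4 = 0.37212 − (-0.11822)·(0.37212 − 0.29091) / (-0.11822 − (-0.79438)) = 0.37212 − (-0.00960)/(0.67616) = 0.38632

0.291, 0.372, 0.386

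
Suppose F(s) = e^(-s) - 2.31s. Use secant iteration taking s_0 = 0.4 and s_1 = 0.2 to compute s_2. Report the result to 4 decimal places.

F(0.4) = -0.253680, F(0.2) = 0.356731
s_2 = 0.200000 − 0.356731·(0.200000 − 0.400000) / (0.356731 − (-0.253680)) = 0.200000 − (-0.071346)/(0.610411) = 0.316882

0.3169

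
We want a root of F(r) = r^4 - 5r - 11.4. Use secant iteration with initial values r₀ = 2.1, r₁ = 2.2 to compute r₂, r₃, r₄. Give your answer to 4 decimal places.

2.1705, 2.1721, 2.1721

F(2.1) = -2.451900, F(2.2) = 1.025600
r₂ = 2.200000 − 1.025600·(2.200000 − 2.100000) / (1.025600 − (-2.451900)) = 2.200000 − (0.102560)/(3.477500) = 2.170508
F(2.170508) = -0.058046
r₃ = 2.170508 − (-0.058046)·(2.170508 − 2.200000) / (-0.058046 − 1.025600) = 2.170508 − (0.001712)/(-1.083646) = 2.172087
F(2.172087) = -0.001258
r₄ = 2.172087 − (-0.001258)·(2.172087 − 2.170508) / (-0.001258 − (-0.058046)) = 2.172087 − (-0.000002)/(0.056788) = 2.172122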